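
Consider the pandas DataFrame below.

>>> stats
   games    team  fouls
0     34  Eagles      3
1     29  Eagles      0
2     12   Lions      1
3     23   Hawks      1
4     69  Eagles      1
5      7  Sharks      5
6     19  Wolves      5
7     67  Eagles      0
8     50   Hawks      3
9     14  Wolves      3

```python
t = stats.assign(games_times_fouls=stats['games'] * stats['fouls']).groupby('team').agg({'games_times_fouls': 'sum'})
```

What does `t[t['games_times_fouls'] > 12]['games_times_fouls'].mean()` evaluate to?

add column games_times_fouls = stats['games'] * stats['fouls']:
   games    team  fouls  games_times_fouls
0     34  Eagles      3                102
1     29  Eagles      0                  0
2     12   Lions      1                 12
3     23   Hawks      1                 23
4     69  Eagles      1                 69
5      7  Sharks      5                 35
6     19  Wolves      5                 95
7     67  Eagles      0                  0
8     50   Hawks      3                150
9     14  Wolves      3                 42
group by team, sum of games_times_fouls:
        games_times_fouls
team                     
Eagles                171
Hawks                 173
Lions                  12
Sharks                 35
Wolves                137
filter rows where games_times_fouls > 12:
        games_times_fouls
team                     
Eagles                171
Hawks                 173
Sharks                 35
Wolves                137
Reading off the mean of column 'games_times_fouls', we get 129.0.

129.0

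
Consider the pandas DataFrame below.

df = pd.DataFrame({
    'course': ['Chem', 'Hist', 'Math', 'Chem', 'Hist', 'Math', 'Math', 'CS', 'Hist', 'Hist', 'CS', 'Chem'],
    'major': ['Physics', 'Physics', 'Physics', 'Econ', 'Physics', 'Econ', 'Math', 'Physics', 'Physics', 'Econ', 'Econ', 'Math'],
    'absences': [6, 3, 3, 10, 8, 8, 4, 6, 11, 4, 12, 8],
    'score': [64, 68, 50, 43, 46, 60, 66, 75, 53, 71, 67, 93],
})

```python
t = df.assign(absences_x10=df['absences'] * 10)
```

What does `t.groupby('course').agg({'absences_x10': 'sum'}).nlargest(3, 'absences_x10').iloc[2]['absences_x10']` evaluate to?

180

add column absences_x10 = df['absences'] * 10:
   course    major  absences  score  absences_x10
0    Chem  Physics         6     64            60
1    Hist  Physics         3     68            30
2    Math  Physics         3     50            30
3    Chem     Econ        10     43           100
4    Hist  Physics         8     46            80
5    Math     Econ         8     60            80
6    Math     Math         4     66            40
7      CS  Physics         6     75            60
8    Hist  Physics        11     53           110
9    Hist     Econ         4     71            40
10     CS     Econ        12     67           120
11   Chem     Math         8     93            80
group by course, sum of absences_x10:
        absences_x10
course              
CS               180
Chem             240
Hist             260
Math             150
take 3 rows with largest absences_x10:
        absences_x10
course              
Hist             260
Chem             240
CS               180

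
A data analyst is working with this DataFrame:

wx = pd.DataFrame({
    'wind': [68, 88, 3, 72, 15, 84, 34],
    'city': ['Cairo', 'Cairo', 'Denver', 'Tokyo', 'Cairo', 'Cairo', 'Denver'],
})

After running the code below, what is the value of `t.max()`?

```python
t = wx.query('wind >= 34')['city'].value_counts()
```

3

filter rows where wind >= 34:
   wind    city
0    68   Cairo
1    88   Cairo
3    72   Tokyo
5    84   Cairo
6    34  Denver
value_counts of city:
city
Cairo     3
Tokyo     1
Denver    1
Name: count, dtype: int64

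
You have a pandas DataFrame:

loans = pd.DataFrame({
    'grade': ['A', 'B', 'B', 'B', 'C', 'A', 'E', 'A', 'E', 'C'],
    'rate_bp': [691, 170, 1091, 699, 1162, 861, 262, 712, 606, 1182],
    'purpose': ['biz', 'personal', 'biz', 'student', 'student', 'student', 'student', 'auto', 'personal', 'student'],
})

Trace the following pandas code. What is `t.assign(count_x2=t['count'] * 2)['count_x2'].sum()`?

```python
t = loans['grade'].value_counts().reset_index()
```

value_counts of grade:
grade
A    3
B    3
C    2
E    2
Name: count, dtype: int64
reset_index():
  grade  count
0     A      3
1     B      3
2     C      2
3     E      2
add column count_x2 = t['count'] * 2:
  grade  count  count_x2
0     A      3         6
1     B      3         6
2     C      2         4
3     E      2         4
Finally, sum of column 'count_x2' = 20.

20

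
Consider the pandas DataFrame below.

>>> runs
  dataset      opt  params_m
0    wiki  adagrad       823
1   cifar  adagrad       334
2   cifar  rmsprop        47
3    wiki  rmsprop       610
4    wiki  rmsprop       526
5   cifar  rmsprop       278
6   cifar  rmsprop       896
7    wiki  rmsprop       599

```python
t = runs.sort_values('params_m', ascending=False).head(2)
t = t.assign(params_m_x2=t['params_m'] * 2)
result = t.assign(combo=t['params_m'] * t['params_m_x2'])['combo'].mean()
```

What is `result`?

1480145.0

sort by params_m descending:
  dataset      opt  params_m
6   cifar  rmsprop       896
0    wiki  adagrad       823
3    wiki  rmsprop       610
7    wiki  rmsprop       599
4    wiki  rmsprop       526
1   cifar  adagrad       334
5   cifar  rmsprop       278
2   cifar  rmsprop        47
take first 2 rows:
  dataset      opt  params_m
6   cifar  rmsprop       896
0    wiki  adagrad       823
add column params_m_x2 = t['params_m'] * 2:
  dataset      opt  params_m  params_m_x2
6   cifar  rmsprop       896         1792
0    wiki  adagrad       823         1646
add column combo = t['params_m'] * t['params_m_x2']:
  dataset      opt  params_m  params_m_x2    combo
6   cifar  rmsprop       896         1792  1605632
0    wiki  adagrad       823         1646  1354658
Finally, mean of column 'combo' = 1480145.0.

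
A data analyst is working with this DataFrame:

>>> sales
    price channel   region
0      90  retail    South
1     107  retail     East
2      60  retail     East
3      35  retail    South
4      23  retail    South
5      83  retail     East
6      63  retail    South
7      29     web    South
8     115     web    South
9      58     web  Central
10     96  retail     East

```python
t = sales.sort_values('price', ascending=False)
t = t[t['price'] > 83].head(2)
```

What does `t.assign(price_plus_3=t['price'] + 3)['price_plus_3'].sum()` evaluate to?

228

sort by price descending:
    price channel   region
8     115     web    South
1     107  retail     East
10     96  retail     East
0      90  retail    South
5      83  retail     East
6      63  retail    South
2      60  retail     East
9      58     web  Central
3      35  retail    South
7      29     web    South
4      23  retail    South
filter rows where price > 83:
    price channel region
8     115     web  South
1     107  retail   East
10     96  retail   East
0      90  retail  South
take first 2 rows:
   price channel region
8    115     web  South
1    107  retail   East
add column price_plus_3 = t['price'] + 3:
   price channel region  price_plus_3
8    115     web  South           118
1    107  retail   East           110
Reading off the sum of column 'price_plus_3', we get 228.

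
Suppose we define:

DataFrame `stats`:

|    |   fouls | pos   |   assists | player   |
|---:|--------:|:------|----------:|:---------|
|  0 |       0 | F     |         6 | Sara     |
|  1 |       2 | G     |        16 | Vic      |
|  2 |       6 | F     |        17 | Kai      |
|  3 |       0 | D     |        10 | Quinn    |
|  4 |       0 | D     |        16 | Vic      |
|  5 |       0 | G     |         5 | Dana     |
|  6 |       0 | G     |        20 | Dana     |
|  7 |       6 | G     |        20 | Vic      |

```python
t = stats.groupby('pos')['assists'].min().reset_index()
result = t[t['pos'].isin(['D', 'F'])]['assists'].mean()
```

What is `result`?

group by pos, min of assists:
pos
D    10
F     6
G     5
Name: assists, dtype: int64
reset_index():
  pos  assists
0   D       10
1   F        6
2   G        5
filter rows where pos in ['D', 'F']:
  pos  assists
0   D       10
1   F        6

8.0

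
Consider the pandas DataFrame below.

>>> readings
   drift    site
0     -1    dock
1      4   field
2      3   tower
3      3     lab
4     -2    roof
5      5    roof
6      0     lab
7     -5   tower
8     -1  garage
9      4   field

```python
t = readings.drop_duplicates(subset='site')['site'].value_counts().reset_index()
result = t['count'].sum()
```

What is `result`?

drop duplicate site (keep=first):
   drift    site
0     -1    dock
1      4   field
2      3   tower
3      3     lab
4     -2    roof
8     -1  garage
value_counts of site:
site
dock      1
field     1
tower     1
lab       1
roof      1
garage    1
Name: count, dtype: int64
reset_index():
     site  count
0    dock      1
1   field      1
2   tower      1
3     lab      1
4    roof      1
5  garage      1
So sum() = 6.

6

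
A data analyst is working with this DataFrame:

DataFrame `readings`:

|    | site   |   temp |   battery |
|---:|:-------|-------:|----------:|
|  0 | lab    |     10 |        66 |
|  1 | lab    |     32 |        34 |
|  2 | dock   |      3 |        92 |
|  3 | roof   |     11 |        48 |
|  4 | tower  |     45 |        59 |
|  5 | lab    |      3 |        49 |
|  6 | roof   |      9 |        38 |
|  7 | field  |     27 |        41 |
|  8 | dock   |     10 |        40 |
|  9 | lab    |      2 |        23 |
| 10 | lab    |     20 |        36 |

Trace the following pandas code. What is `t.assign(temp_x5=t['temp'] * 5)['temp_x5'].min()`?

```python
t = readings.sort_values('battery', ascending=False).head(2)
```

15

sort by battery descending:
     site  temp  battery
2    dock     3       92
0     lab    10       66
4   tower    45       59
5     lab     3       49
3    roof    11       48
7   field    27       41
8    dock    10       40
6    roof     9       38
10    lab    20       36
1     lab    32       34
9     lab     2       23
take first 2 rows:
   site  temp  battery
2  dock     3       92
0   lab    10       66
add column temp_x5 = t['temp'] * 5:
   site  temp  battery  temp_x5
2  dock     3       92       15
0   lab    10       66       50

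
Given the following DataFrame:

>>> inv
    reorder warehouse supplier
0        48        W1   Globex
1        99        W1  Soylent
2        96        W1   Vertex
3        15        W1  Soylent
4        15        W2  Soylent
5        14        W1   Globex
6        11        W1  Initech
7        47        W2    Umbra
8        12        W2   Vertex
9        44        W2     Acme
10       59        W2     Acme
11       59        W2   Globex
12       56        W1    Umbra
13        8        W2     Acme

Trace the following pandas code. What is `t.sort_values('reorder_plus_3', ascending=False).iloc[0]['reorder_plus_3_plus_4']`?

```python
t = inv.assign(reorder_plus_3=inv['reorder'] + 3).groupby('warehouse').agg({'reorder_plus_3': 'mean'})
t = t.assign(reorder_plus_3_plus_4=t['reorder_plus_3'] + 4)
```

add column reorder_plus_3 = inv['reorder'] + 3:
    reorder warehouse supplier  reorder_plus_3
0        48        W1   Globex              51
1        99        W1  Soylent             102
2        96        W1   Vertex              99
3        15        W1  Soylent              18
4        15        W2  Soylent              18
5        14        W1   Globex              17
6        11        W1  Initech              14
7        47        W2    Umbra              50
8        12        W2   Vertex              15
9        44        W2     Acme              47
10       59        W2     Acme              62
11       59        W2   Globex              62
12       56        W1    Umbra              59
13        8        W2     Acme              11
group by warehouse, mean of reorder_plus_3:
           reorder_plus_3
warehouse                
W1              51.428571
W2              37.857143
add column reorder_plus_3_plus_4 = t['reorder_plus_3'] + 4:
           reorder_plus_3  reorder_plus_3_plus_4
warehouse                                       
W1              51.428571              55.428571
W2              37.857143              41.857143
sort by reorder_plus_3 descending:
           reorder_plus_3  reorder_plus_3_plus_4
warehouse                                       
W1              51.428571              55.428571
W2              37.857143              41.857143
Finally, value at position 0, column 'reorder_plus_3_plus_4' = 55.4285714286.

55.4285714286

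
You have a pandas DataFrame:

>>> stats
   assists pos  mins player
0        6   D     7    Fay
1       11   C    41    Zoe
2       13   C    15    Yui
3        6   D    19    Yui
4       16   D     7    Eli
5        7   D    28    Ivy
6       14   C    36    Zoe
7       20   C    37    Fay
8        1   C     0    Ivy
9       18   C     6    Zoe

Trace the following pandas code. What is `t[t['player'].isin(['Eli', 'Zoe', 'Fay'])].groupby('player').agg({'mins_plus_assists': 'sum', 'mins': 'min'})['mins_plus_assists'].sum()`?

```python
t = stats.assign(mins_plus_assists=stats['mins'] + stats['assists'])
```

add column mins_plus_assists = stats['mins'] + stats['assists']:
   assists pos  mins player  mins_plus_assists
0        6   D     7    Fay                 13
1       11   C    41    Zoe                 52
2       13   C    15    Yui                 28
3        6   D    19    Yui                 25
4       16   D     7    Eli                 23
5        7   D    28    Ivy                 35
6       14   C    36    Zoe                 50
7       20   C    37    Fay                 57
8        1   C     0    Ivy                  1
9       18   C     6    Zoe                 24
filter rows where player in ['Eli', 'Zoe', 'Fay']:
   assists pos  mins player  mins_plus_assists
0        6   D     7    Fay                 13
1       11   C    41    Zoe                 52
4       16   D     7    Eli                 23
6       14   C    36    Zoe                 50
7       20   C    37    Fay                 57
9       18   C     6    Zoe                 24
group by player: sum(mins_plus_assists), min(mins):
        mins_plus_assists  mins
player                         
Eli                    23     7
Fay                    70     7
Zoe                   126     6

219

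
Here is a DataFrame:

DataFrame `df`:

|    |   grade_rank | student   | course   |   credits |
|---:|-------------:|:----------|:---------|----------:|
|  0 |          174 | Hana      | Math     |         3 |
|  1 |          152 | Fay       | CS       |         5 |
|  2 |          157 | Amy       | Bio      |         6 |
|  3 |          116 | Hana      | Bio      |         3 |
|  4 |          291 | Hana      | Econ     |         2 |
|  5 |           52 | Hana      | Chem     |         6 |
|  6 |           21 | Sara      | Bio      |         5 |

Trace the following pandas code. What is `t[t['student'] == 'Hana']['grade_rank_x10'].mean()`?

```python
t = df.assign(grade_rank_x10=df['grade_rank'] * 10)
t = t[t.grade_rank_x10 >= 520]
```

add column grade_rank_x10 = df['grade_rank'] * 10:
   grade_rank student course  credits  grade_rank_x10
0         174    Hana   Math        3            1740
1         152     Fay     CS        5            1520
2         157     Amy    Bio        6            1570
3         116    Hana    Bio        3            1160
4         291    Hana   Econ        2            2910
5          52    Hana   Chem        6             520
6          21    Sara    Bio        5             210
filter rows where grade_rank_x10 >= 520:
   grade_rank student course  credits  grade_rank_x10
0         174    Hana   Math        3            1740
1         152     Fay     CS        5            1520
2         157     Amy    Bio        6            1570
3         116    Hana    Bio        3            1160
4         291    Hana   Econ        2            2910
5          52    Hana   Chem        6             520
filter rows where student == 'Hana':
   grade_rank student course  credits  grade_rank_x10
0         174    Hana   Math        3            1740
3         116    Hana    Bio        3            1160
4         291    Hana   Econ        2            2910
5          52    Hana   Chem        6             520
Finally, mean of column 'grade_rank_x10' = 1582.5.

1582.5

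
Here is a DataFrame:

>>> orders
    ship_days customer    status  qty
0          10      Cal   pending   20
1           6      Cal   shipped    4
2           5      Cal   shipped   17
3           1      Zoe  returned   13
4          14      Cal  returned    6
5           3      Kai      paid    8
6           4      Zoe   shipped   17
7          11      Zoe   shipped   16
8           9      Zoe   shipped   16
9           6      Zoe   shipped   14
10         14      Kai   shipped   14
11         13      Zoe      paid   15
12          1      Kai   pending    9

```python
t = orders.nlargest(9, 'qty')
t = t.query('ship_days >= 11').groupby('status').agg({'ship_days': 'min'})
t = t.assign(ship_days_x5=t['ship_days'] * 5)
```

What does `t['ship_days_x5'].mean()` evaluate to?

60.0

take 9 rows with largest qty:
    ship_days customer    status  qty
0          10      Cal   pending   20
2           5      Cal   shipped   17
6           4      Zoe   shipped   17
7          11      Zoe   shipped   16
8           9      Zoe   shipped   16
11         13      Zoe      paid   15
9           6      Zoe   shipped   14
10         14      Kai   shipped   14
3           1      Zoe  returned   13
filter rows where ship_days >= 11:
    ship_days customer   status  qty
7          11      Zoe  shipped   16
11         13      Zoe     paid   15
10         14      Kai  shipped   14
group by status, min of ship_days:
         ship_days
status            
paid            13
shipped         11
add column ship_days_x5 = t['ship_days'] * 5:
         ship_days  ship_days_x5
status                          
paid            13            65
shipped         11            55
Then the mean of column 'ship_days_x5': 60.0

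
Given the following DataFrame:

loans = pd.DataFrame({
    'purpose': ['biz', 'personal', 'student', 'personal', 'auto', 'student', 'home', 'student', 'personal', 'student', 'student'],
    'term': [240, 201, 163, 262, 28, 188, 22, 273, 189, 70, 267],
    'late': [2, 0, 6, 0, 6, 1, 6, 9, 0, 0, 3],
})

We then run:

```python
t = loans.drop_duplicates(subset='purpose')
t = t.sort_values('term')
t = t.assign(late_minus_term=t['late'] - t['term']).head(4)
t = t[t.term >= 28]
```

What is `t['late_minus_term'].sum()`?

-380

drop duplicate purpose (keep=first):
    purpose  term  late
0       biz   240     2
1  personal   201     0
2   student   163     6
4      auto    28     6
6      home    22     6
sort by term:
    purpose  term  late
6      home    22     6
4      auto    28     6
2   student   163     6
1  personal   201     0
0       biz   240     2
add column late_minus_term = t['late'] - t['term']:
    purpose  term  late  late_minus_term
6      home    22     6              -16
4      auto    28     6              -22
2   student   163     6             -157
1  personal   201     0             -201
0       biz   240     2             -238
take first 4 rows:
    purpose  term  late  late_minus_term
6      home    22     6              -16
4      auto    28     6              -22
2   student   163     6             -157
1  personal   201     0             -201
filter rows where term >= 28:
    purpose  term  late  late_minus_term
4      auto    28     6              -22
2   student   163     6             -157
1  personal   201     0             -201
Reading off the sum of column 'late_minus_term', we get -380.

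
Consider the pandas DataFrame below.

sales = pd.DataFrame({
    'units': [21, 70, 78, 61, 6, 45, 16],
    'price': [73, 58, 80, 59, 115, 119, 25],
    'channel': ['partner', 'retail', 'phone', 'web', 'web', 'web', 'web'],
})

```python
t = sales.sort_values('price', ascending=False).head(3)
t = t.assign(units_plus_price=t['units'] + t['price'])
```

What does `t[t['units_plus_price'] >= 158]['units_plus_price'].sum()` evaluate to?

sort by price descending:
   units  price  channel
5     45    119      web
4      6    115      web
2     78     80    phone
0     21     73  partner
3     61     59      web
1     70     58   retail
6     16     25      web
take first 3 rows:
   units  price channel
5     45    119     web
4      6    115     web
2     78     80   phone
add column units_plus_price = t['units'] + t['price']:
   units  price channel  units_plus_price
5     45    119     web               164
4      6    115     web               121
2     78     80   phone               158
filter rows where units_plus_price >= 158:
   units  price channel  units_plus_price
5     45    119     web               164
2     78     80   phone               158
Finally, sum of column 'units_plus_price' = 322.

322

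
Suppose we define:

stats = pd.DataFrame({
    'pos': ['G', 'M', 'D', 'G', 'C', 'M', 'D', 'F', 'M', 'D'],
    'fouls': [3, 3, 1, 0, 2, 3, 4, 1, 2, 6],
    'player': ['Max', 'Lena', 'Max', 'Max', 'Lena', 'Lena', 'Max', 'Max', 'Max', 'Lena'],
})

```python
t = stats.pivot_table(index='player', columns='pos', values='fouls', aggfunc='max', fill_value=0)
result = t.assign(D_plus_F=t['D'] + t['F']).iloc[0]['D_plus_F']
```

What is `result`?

6

pivot: rows=player, cols=pos, max(fouls):
pos     C  D  F  G  M
player               
Lena    2  6  0  0  3
Max     0  4  1  3  2
add column D_plus_F = t['D'] + t['F']:
pos     C  D  F  G  M  D_plus_F
player                         
Lena    2  6  0  0  3         6
Max     0  4  1  3  2         5
Then the value at position 0, column 'D_plus_F': 6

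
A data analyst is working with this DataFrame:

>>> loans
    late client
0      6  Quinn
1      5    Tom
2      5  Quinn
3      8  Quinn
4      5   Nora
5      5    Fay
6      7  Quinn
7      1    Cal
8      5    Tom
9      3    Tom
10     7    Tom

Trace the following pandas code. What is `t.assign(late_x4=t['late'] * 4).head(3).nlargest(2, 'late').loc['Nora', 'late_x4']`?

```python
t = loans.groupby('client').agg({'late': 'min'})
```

20

group by client, min of late:
        late
client      
Cal        1
Fay        5
Nora       5
Quinn      5
Tom        3
add column late_x4 = t['late'] * 4:
        late  late_x4
client               
Cal        1        4
Fay        5       20
Nora       5       20
Quinn      5       20
Tom        3       12
take first 3 rows:
        late  late_x4
client               
Cal        1        4
Fay        5       20
Nora       5       20
take 2 rows with largest late:
        late  late_x4
client               
Fay        5       20
Nora       5       20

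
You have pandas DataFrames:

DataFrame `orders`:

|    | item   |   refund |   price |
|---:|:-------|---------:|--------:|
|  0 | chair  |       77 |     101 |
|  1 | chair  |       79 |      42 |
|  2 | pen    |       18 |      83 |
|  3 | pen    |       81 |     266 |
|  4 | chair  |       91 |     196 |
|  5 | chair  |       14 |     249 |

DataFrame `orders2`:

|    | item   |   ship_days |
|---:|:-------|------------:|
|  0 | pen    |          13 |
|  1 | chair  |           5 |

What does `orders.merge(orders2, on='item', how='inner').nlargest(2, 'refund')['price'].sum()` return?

462

merge on 'item' (how='inner') → 6 rows:
    item  refund  price  ship_days
0  chair      77    101          5
1  chair      79     42          5
2    pen      18     83         13
3    pen      81    266         13
4  chair      91    196          5
5  chair      14    249          5
take 2 rows with largest refund:
    item  refund  price  ship_days
4  chair      91    196          5
3    pen      81    266         13
Reading off the sum of column 'price', we get 462.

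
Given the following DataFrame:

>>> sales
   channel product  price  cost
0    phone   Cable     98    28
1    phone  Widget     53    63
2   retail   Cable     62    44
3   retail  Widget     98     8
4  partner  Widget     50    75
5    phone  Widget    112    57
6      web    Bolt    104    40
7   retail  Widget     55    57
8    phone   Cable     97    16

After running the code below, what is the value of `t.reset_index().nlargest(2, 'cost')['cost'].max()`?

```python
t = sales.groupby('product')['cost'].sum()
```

260

group by product, sum of cost:
product
Bolt       40
Cable      88
Widget    260
Name: cost, dtype: int64
reset_index():
  product  cost
0    Bolt    40
1   Cable    88
2  Widget   260
take 2 rows with largest cost:
  product  cost
2  Widget   260
1   Cable    88
Reading off the max of column 'cost', we get 260.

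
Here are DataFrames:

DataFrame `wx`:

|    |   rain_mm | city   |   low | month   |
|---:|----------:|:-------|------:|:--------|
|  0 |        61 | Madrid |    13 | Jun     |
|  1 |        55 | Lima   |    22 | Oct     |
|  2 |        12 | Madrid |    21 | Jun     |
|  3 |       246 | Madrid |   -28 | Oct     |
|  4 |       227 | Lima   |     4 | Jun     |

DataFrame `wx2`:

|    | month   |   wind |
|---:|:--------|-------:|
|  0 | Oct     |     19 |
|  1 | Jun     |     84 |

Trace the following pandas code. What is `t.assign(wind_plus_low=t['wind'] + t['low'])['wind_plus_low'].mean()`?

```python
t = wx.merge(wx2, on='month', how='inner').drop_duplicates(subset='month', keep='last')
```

39.5

merge on 'month' (how='inner') → 5 rows:
   rain_mm    city  low month  wind
0       61  Madrid   13   Jun    84
1       55    Lima   22   Oct    19
2       12  Madrid   21   Jun    84
3      246  Madrid  -28   Oct    19
4      227    Lima    4   Jun    84
drop duplicate month (keep=last):
   rain_mm    city  low month  wind
3      246  Madrid  -28   Oct    19
4      227    Lima    4   Jun    84
add column wind_plus_low = t['wind'] + t['low']:
   rain_mm    city  low month  wind  wind_plus_low
3      246  Madrid  -28   Oct    19             -9
4      227    Lima    4   Jun    84             88
mean of column 'wind_plus_low' → 39.5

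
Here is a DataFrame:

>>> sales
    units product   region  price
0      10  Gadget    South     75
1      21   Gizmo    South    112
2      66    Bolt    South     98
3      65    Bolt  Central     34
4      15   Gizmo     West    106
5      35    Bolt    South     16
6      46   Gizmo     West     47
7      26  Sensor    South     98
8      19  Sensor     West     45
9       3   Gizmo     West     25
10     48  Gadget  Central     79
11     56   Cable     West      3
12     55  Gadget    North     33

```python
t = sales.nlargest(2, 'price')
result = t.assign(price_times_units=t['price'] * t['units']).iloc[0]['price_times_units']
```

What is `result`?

2352

take 2 rows with largest price:
   units product region  price
1     21   Gizmo  South    112
4     15   Gizmo   West    106
add column price_times_units = t['price'] * t['units']:
   units product region  price  price_times_units
1     21   Gizmo  South    112               2352
4     15   Gizmo   West    106               1590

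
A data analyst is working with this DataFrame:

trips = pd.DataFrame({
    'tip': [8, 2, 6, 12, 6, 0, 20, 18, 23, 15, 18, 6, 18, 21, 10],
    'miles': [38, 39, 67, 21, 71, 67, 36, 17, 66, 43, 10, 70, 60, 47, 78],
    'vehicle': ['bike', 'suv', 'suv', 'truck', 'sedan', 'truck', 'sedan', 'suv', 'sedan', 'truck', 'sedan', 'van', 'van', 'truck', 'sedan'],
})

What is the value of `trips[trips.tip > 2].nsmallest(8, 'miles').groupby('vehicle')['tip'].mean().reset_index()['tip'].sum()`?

filter rows where tip > 2:
    tip  miles vehicle
0     8     38    bike
2     6     67     suv
3    12     21   truck
4     6     71   sedan
6    20     36   sedan
7    18     17     suv
8    23     66   sedan
9    15     43   truck
10   18     10   sedan
11    6     70     van
12   18     60     van
13   21     47   truck
14   10     78   sedan
take 8 rows with smallest miles:
    tip  miles vehicle
10   18     10   sedan
7    18     17     suv
3    12     21   truck
6    20     36   sedan
0     8     38    bike
9    15     43   truck
13   21     47   truck
12   18     60     van
group by vehicle, mean of tip:
vehicle
bike      8.0
sedan    19.0
suv      18.0
truck    16.0
van      18.0
Name: tip, dtype: float64
reset_index():
  vehicle   tip
0    bike   8.0
1   sedan  19.0
2     suv  18.0
3   truck  16.0
4     van  18.0

79.0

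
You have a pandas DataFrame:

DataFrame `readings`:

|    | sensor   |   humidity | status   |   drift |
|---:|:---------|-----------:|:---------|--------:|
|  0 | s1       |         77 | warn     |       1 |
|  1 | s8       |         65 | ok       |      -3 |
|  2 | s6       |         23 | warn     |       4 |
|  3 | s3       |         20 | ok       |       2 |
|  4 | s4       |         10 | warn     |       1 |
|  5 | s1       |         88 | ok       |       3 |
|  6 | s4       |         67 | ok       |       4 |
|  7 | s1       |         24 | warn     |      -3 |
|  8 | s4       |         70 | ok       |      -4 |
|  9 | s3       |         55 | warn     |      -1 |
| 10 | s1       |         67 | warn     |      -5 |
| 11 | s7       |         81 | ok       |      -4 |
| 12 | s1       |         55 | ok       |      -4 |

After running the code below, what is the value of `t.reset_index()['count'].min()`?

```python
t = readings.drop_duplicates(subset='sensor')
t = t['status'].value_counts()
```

3

drop duplicate sensor (keep=first):
   sensor  humidity status  drift
0      s1        77   warn      1
1      s8        65     ok     -3
2      s6        23   warn      4
3      s3        20     ok      2
4      s4        10   warn      1
11     s7        81     ok     -4
value_counts of status:
status
warn    3
ok      3
Name: count, dtype: int64
reset_index():
  status  count
0   warn      3
1     ok      3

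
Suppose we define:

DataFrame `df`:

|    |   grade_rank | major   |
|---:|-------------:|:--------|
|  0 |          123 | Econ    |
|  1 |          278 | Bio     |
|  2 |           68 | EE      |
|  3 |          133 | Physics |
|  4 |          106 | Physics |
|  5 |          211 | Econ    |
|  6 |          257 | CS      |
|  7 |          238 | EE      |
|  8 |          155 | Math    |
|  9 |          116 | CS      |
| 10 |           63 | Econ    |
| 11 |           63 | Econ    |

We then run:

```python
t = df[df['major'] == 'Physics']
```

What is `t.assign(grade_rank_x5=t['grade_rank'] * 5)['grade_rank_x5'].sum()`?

1195

filter rows where major == 'Physics':
   grade_rank    major
3         133  Physics
4         106  Physics
add column grade_rank_x5 = t['grade_rank'] * 5:
   grade_rank    major  grade_rank_x5
3         133  Physics            665
4         106  Physics            530
Finally, sum of column 'grade_rank_x5' = 1195.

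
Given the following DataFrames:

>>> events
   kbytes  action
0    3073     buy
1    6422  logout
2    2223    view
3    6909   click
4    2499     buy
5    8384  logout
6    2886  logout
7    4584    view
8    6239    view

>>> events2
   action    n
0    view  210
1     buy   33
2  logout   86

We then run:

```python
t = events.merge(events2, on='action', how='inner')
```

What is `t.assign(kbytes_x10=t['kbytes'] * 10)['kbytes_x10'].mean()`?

45387.5

merge on 'action' (how='inner') → 8 rows:
   kbytes  action    n
0    3073     buy   33
1    6422  logout   86
2    2223    view  210
3    2499     buy   33
4    8384  logout   86
5    2886  logout   86
6    4584    view  210
7    6239    view  210
add column kbytes_x10 = t['kbytes'] * 10:
   kbytes  action    n  kbytes_x10
0    3073     buy   33       30730
1    6422  logout   86       64220
2    2223    view  210       22230
3    2499     buy   33       24990
4    8384  logout   86       83840
5    2886  logout   86       28860
6    4584    view  210       45840
7    6239    view  210       62390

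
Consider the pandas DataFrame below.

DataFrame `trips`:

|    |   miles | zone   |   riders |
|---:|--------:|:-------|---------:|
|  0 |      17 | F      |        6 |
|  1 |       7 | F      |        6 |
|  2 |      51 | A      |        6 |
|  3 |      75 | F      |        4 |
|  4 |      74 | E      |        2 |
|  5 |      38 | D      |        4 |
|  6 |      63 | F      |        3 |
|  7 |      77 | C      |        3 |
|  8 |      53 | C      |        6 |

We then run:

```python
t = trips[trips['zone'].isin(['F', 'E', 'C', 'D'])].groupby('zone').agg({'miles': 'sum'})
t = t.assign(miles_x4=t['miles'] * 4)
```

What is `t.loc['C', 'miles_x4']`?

filter rows where zone in ['F', 'E', 'C', 'D']:
   miles zone  riders
0     17    F       6
1      7    F       6
3     75    F       4
4     74    E       2
5     38    D       4
6     63    F       3
7     77    C       3
8     53    C       6
group by zone, sum of miles:
      miles
zone       
C       130
D        38
E        74
F       162
add column miles_x4 = t['miles'] * 4:
      miles  miles_x4
zone                 
C       130       520
D        38       152
E        74       296
F       162       648
Finally, value at row 'C', column 'miles_x4' = 520.

520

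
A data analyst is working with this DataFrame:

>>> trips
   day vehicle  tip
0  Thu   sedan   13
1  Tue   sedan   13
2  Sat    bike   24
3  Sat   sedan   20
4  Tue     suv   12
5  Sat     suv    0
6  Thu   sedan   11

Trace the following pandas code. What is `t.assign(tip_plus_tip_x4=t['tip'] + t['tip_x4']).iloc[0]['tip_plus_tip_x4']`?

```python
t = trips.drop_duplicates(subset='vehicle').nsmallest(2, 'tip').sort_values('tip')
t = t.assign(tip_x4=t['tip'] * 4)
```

drop duplicate vehicle (keep=first):
   day vehicle  tip
0  Thu   sedan   13
2  Sat    bike   24
4  Tue     suv   12
take 2 rows with smallest tip:
   day vehicle  tip
4  Tue     suv   12
0  Thu   sedan   13
sort by tip:
   day vehicle  tip
4  Tue     suv   12
0  Thu   sedan   13
add column tip_x4 = t['tip'] * 4:
   day vehicle  tip  tip_x4
4  Tue     suv   12      48
0  Thu   sedan   13      52
add column tip_plus_tip_x4 = t['tip'] + t['tip_x4']:
   day vehicle  tip  tip_x4  tip_plus_tip_x4
4  Tue     suv   12      48               60
0  Thu   sedan   13      52               65
Taking the value at position 0, column 'tip_plus_tip_x4' gives 60.

60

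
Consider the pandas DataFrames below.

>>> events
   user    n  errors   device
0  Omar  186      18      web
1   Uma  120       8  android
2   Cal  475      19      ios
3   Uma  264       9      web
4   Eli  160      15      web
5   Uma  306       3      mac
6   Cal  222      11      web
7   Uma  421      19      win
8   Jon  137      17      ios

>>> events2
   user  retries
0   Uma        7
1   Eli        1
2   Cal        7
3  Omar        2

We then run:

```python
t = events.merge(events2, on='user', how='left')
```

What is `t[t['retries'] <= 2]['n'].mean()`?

merge on 'user' (how='left') → 9 rows:
   user    n  errors   device  retries
0  Omar  186      18      web      2.0
1   Uma  120       8  android      7.0
2   Cal  475      19      ios      7.0
3   Uma  264       9      web      7.0
4   Eli  160      15      web      1.0
5   Uma  306       3      mac      7.0
6   Cal  222      11      web      7.0
7   Uma  421      19      win      7.0
8   Jon  137      17      ios      NaN
filter rows where retries <= 2:
   user    n  errors device  retries
0  Omar  186      18    web      2.0
4   Eli  160      15    web      1.0
Taking the mean of column 'n' gives 173.0.

173.0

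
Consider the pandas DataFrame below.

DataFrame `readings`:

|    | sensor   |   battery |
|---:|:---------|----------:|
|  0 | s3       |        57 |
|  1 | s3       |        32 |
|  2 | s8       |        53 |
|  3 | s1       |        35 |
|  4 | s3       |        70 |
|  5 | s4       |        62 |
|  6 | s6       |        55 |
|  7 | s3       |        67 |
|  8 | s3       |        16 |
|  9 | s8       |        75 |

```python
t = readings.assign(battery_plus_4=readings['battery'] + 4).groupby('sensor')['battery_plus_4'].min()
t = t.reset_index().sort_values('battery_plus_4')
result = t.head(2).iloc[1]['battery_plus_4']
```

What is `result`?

39

add column battery_plus_4 = readings['battery'] + 4:
  sensor  battery  battery_plus_4
0     s3       57              61
1     s3       32              36
2     s8       53              57
3     s1       35              39
4     s3       70              74
5     s4       62              66
6     s6       55              59
7     s3       67              71
8     s3       16              20
9     s8       75              79
group by sensor, min of battery_plus_4:
sensor
s1    39
s3    20
s4    66
s6    59
s8    57
Name: battery_plus_4, dtype: int64
reset_index():
  sensor  battery_plus_4
0     s1              39
1     s3              20
2     s4              66
3     s6              59
4     s8              57
sort by battery_plus_4:
  sensor  battery_plus_4
1     s3              20
0     s1              39
4     s8              57
3     s6              59
2     s4              66
take first 2 rows:
  sensor  battery_plus_4
1     s3              20
0     s1              39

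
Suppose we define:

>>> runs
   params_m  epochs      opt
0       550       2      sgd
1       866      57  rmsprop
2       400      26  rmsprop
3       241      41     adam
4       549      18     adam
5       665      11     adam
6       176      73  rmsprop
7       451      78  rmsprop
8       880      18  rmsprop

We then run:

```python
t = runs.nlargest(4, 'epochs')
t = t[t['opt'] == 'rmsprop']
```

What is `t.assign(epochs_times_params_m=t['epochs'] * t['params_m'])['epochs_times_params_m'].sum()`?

take 4 rows with largest epochs:
   params_m  epochs      opt
7       451      78  rmsprop
6       176      73  rmsprop
1       866      57  rmsprop
3       241      41     adam
filter rows where opt == 'rmsprop':
   params_m  epochs      opt
7       451      78  rmsprop
6       176      73  rmsprop
1       866      57  rmsprop
add column epochs_times_params_m = t['epochs'] * t['params_m']:
   params_m  epochs      opt  epochs_times_params_m
7       451      78  rmsprop                  35178
6       176      73  rmsprop                  12848
1       866      57  rmsprop                  49362
The sum of column 'epochs_times_params_m' is 97388.

97388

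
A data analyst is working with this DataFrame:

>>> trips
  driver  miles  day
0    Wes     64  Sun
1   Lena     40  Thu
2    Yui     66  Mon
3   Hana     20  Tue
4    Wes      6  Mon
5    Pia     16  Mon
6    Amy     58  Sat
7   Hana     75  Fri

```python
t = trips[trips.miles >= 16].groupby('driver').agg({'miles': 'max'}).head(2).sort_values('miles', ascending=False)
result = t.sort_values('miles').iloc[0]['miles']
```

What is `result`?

filter rows where miles >= 16:
  driver  miles  day
0    Wes     64  Sun
1   Lena     40  Thu
2    Yui     66  Mon
3   Hana     20  Tue
5    Pia     16  Mon
6    Amy     58  Sat
7   Hana     75  Fri
group by driver, max of miles:
        miles
driver       
Amy        58
Hana       75
Lena       40
Pia        16
Wes        64
Yui        66
take first 2 rows:
        miles
driver       
Amy        58
Hana       75
sort by miles descending:
        miles
driver       
Hana       75
Amy        58
sort by miles:
        miles
driver       
Amy        58
Hana       75
Reading off the value at position 0, column 'miles', we get 58.

58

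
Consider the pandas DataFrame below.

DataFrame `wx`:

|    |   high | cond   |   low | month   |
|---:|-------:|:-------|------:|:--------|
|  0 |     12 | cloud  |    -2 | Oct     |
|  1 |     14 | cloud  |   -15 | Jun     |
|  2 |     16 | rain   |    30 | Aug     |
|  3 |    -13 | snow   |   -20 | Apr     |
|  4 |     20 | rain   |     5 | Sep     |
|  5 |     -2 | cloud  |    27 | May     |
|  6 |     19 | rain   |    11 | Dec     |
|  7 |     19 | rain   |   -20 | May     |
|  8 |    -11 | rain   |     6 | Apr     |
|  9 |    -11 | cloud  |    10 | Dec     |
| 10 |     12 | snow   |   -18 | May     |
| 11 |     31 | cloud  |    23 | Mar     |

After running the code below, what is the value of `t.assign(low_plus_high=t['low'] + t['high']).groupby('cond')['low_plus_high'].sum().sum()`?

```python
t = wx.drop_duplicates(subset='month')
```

drop duplicate month (keep=first):
    high   cond  low month
0     12  cloud   -2   Oct
1     14  cloud  -15   Jun
2     16   rain   30   Aug
3    -13   snow  -20   Apr
4     20   rain    5   Sep
5     -2  cloud   27   May
6     19   rain   11   Dec
11    31  cloud   23   Mar
add column low_plus_high = t['low'] + t['high']:
    high   cond  low month  low_plus_high
0     12  cloud   -2   Oct             10
1     14  cloud  -15   Jun             -1
2     16   rain   30   Aug             46
3    -13   snow  -20   Apr            -33
4     20   rain    5   Sep             25
5     -2  cloud   27   May             25
6     19   rain   11   Dec             30
11    31  cloud   23   Mar             54
group by cond, sum of low_plus_high:
cond
cloud     88
rain     101
snow     -33
Name: low_plus_high, dtype: int64
Then the sum of the resulting series: 156

156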